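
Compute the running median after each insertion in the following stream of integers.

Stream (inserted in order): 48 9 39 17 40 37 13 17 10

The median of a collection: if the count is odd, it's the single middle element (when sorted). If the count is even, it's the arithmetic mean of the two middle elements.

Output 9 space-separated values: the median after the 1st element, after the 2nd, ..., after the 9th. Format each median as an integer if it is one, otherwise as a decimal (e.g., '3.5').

Answer: 48 28.5 39 28 39 38 37 27 17

Derivation:
Step 1: insert 48 -> lo=[48] (size 1, max 48) hi=[] (size 0) -> median=48
Step 2: insert 9 -> lo=[9] (size 1, max 9) hi=[48] (size 1, min 48) -> median=28.5
Step 3: insert 39 -> lo=[9, 39] (size 2, max 39) hi=[48] (size 1, min 48) -> median=39
Step 4: insert 17 -> lo=[9, 17] (size 2, max 17) hi=[39, 48] (size 2, min 39) -> median=28
Step 5: insert 40 -> lo=[9, 17, 39] (size 3, max 39) hi=[40, 48] (size 2, min 40) -> median=39
Step 6: insert 37 -> lo=[9, 17, 37] (size 3, max 37) hi=[39, 40, 48] (size 3, min 39) -> median=38
Step 7: insert 13 -> lo=[9, 13, 17, 37] (size 4, max 37) hi=[39, 40, 48] (size 3, min 39) -> median=37
Step 8: insert 17 -> lo=[9, 13, 17, 17] (size 4, max 17) hi=[37, 39, 40, 48] (size 4, min 37) -> median=27
Step 9: insert 10 -> lo=[9, 10, 13, 17, 17] (size 5, max 17) hi=[37, 39, 40, 48] (size 4, min 37) -> median=17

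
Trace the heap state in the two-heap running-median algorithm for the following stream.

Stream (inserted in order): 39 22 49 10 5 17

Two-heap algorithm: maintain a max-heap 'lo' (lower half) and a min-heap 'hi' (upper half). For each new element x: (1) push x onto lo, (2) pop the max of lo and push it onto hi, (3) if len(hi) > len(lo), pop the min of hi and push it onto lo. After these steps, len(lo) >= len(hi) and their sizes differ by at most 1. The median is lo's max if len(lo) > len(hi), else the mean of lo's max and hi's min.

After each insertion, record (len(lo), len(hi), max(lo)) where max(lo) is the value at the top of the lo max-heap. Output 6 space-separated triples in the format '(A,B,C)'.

Answer: (1,0,39) (1,1,22) (2,1,39) (2,2,22) (3,2,22) (3,3,17)

Derivation:
Step 1: insert 39 -> lo=[39] hi=[] -> (len(lo)=1, len(hi)=0, max(lo)=39)
Step 2: insert 22 -> lo=[22] hi=[39] -> (len(lo)=1, len(hi)=1, max(lo)=22)
Step 3: insert 49 -> lo=[22, 39] hi=[49] -> (len(lo)=2, len(hi)=1, max(lo)=39)
Step 4: insert 10 -> lo=[10, 22] hi=[39, 49] -> (len(lo)=2, len(hi)=2, max(lo)=22)
Step 5: insert 5 -> lo=[5, 10, 22] hi=[39, 49] -> (len(lo)=3, len(hi)=2, max(lo)=22)
Step 6: insert 17 -> lo=[5, 10, 17] hi=[22, 39, 49] -> (len(lo)=3, len(hi)=3, max(lo)=17)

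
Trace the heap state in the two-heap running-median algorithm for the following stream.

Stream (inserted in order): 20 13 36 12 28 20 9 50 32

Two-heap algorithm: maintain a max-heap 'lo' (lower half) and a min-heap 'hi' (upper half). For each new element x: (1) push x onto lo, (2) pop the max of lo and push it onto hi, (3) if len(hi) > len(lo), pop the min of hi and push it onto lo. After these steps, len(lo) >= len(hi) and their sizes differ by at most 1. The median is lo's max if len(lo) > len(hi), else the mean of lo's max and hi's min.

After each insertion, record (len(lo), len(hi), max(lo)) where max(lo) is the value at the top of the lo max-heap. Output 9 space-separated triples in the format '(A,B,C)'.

Step 1: insert 20 -> lo=[20] hi=[] -> (len(lo)=1, len(hi)=0, max(lo)=20)
Step 2: insert 13 -> lo=[13] hi=[20] -> (len(lo)=1, len(hi)=1, max(lo)=13)
Step 3: insert 36 -> lo=[13, 20] hi=[36] -> (len(lo)=2, len(hi)=1, max(lo)=20)
Step 4: insert 12 -> lo=[12, 13] hi=[20, 36] -> (len(lo)=2, len(hi)=2, max(lo)=13)
Step 5: insert 28 -> lo=[12, 13, 20] hi=[28, 36] -> (len(lo)=3, len(hi)=2, max(lo)=20)
Step 6: insert 20 -> lo=[12, 13, 20] hi=[20, 28, 36] -> (len(lo)=3, len(hi)=3, max(lo)=20)
Step 7: insert 9 -> lo=[9, 12, 13, 20] hi=[20, 28, 36] -> (len(lo)=4, len(hi)=3, max(lo)=20)
Step 8: insert 50 -> lo=[9, 12, 13, 20] hi=[20, 28, 36, 50] -> (len(lo)=4, len(hi)=4, max(lo)=20)
Step 9: insert 32 -> lo=[9, 12, 13, 20, 20] hi=[28, 32, 36, 50] -> (len(lo)=5, len(hi)=4, max(lo)=20)

Answer: (1,0,20) (1,1,13) (2,1,20) (2,2,13) (3,2,20) (3,3,20) (4,3,20) (4,4,20) (5,4,20)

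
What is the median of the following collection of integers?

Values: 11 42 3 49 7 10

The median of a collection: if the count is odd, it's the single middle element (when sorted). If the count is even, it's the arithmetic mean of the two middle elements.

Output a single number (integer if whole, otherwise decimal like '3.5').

Step 1: insert 11 -> lo=[11] (size 1, max 11) hi=[] (size 0) -> median=11
Step 2: insert 42 -> lo=[11] (size 1, max 11) hi=[42] (size 1, min 42) -> median=26.5
Step 3: insert 3 -> lo=[3, 11] (size 2, max 11) hi=[42] (size 1, min 42) -> median=11
Step 4: insert 49 -> lo=[3, 11] (size 2, max 11) hi=[42, 49] (size 2, min 42) -> median=26.5
Step 5: insert 7 -> lo=[3, 7, 11] (size 3, max 11) hi=[42, 49] (size 2, min 42) -> median=11
Step 6: insert 10 -> lo=[3, 7, 10] (size 3, max 10) hi=[11, 42, 49] (size 3, min 11) -> median=10.5

Answer: 10.5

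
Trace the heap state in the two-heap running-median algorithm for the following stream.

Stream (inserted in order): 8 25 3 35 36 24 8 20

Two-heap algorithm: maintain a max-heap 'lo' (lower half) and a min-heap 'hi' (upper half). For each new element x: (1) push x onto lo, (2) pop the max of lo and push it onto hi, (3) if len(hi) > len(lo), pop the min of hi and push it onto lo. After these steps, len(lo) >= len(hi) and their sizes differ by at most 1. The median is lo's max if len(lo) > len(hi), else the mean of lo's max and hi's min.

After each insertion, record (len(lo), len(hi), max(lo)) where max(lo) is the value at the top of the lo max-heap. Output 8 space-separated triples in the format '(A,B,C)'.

Step 1: insert 8 -> lo=[8] hi=[] -> (len(lo)=1, len(hi)=0, max(lo)=8)
Step 2: insert 25 -> lo=[8] hi=[25] -> (len(lo)=1, len(hi)=1, max(lo)=8)
Step 3: insert 3 -> lo=[3, 8] hi=[25] -> (len(lo)=2, len(hi)=1, max(lo)=8)
Step 4: insert 35 -> lo=[3, 8] hi=[25, 35] -> (len(lo)=2, len(hi)=2, max(lo)=8)
Step 5: insert 36 -> lo=[3, 8, 25] hi=[35, 36] -> (len(lo)=3, len(hi)=2, max(lo)=25)
Step 6: insert 24 -> lo=[3, 8, 24] hi=[25, 35, 36] -> (len(lo)=3, len(hi)=3, max(lo)=24)
Step 7: insert 8 -> lo=[3, 8, 8, 24] hi=[25, 35, 36] -> (len(lo)=4, len(hi)=3, max(lo)=24)
Step 8: insert 20 -> lo=[3, 8, 8, 20] hi=[24, 25, 35, 36] -> (len(lo)=4, len(hi)=4, max(lo)=20)

Answer: (1,0,8) (1,1,8) (2,1,8) (2,2,8) (3,2,25) (3,3,24) (4,3,24) (4,4,20)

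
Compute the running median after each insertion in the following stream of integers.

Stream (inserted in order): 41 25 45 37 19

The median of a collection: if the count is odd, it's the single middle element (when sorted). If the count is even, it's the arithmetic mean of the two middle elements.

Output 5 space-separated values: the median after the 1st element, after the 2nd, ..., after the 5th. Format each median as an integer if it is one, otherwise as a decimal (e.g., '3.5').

Step 1: insert 41 -> lo=[41] (size 1, max 41) hi=[] (size 0) -> median=41
Step 2: insert 25 -> lo=[25] (size 1, max 25) hi=[41] (size 1, min 41) -> median=33
Step 3: insert 45 -> lo=[25, 41] (size 2, max 41) hi=[45] (size 1, min 45) -> median=41
Step 4: insert 37 -> lo=[25, 37] (size 2, max 37) hi=[41, 45] (size 2, min 41) -> median=39
Step 5: insert 19 -> lo=[19, 25, 37] (size 3, max 37) hi=[41, 45] (size 2, min 41) -> median=37

Answer: 41 33 41 39 37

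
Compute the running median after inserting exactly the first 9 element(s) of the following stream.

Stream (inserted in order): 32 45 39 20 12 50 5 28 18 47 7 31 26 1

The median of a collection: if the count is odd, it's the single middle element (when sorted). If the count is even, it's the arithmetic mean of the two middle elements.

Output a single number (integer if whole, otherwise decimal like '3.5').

Answer: 28

Derivation:
Step 1: insert 32 -> lo=[32] (size 1, max 32) hi=[] (size 0) -> median=32
Step 2: insert 45 -> lo=[32] (size 1, max 32) hi=[45] (size 1, min 45) -> median=38.5
Step 3: insert 39 -> lo=[32, 39] (size 2, max 39) hi=[45] (size 1, min 45) -> median=39
Step 4: insert 20 -> lo=[20, 32] (size 2, max 32) hi=[39, 45] (size 2, min 39) -> median=35.5
Step 5: insert 12 -> lo=[12, 20, 32] (size 3, max 32) hi=[39, 45] (size 2, min 39) -> median=32
Step 6: insert 50 -> lo=[12, 20, 32] (size 3, max 32) hi=[39, 45, 50] (size 3, min 39) -> median=35.5
Step 7: insert 5 -> lo=[5, 12, 20, 32] (size 4, max 32) hi=[39, 45, 50] (size 3, min 39) -> median=32
Step 8: insert 28 -> lo=[5, 12, 20, 28] (size 4, max 28) hi=[32, 39, 45, 50] (size 4, min 32) -> median=30
Step 9: insert 18 -> lo=[5, 12, 18, 20, 28] (size 5, max 28) hi=[32, 39, 45, 50] (size 4, min 32) -> median=28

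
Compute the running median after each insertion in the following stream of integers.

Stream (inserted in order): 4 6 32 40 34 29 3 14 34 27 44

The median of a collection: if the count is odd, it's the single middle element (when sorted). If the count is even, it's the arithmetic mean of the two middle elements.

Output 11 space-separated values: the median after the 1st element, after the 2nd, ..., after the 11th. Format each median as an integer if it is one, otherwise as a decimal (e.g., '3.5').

Answer: 4 5 6 19 32 30.5 29 21.5 29 28 29

Derivation:
Step 1: insert 4 -> lo=[4] (size 1, max 4) hi=[] (size 0) -> median=4
Step 2: insert 6 -> lo=[4] (size 1, max 4) hi=[6] (size 1, min 6) -> median=5
Step 3: insert 32 -> lo=[4, 6] (size 2, max 6) hi=[32] (size 1, min 32) -> median=6
Step 4: insert 40 -> lo=[4, 6] (size 2, max 6) hi=[32, 40] (size 2, min 32) -> median=19
Step 5: insert 34 -> lo=[4, 6, 32] (size 3, max 32) hi=[34, 40] (size 2, min 34) -> median=32
Step 6: insert 29 -> lo=[4, 6, 29] (size 3, max 29) hi=[32, 34, 40] (size 3, min 32) -> median=30.5
Step 7: insert 3 -> lo=[3, 4, 6, 29] (size 4, max 29) hi=[32, 34, 40] (size 3, min 32) -> median=29
Step 8: insert 14 -> lo=[3, 4, 6, 14] (size 4, max 14) hi=[29, 32, 34, 40] (size 4, min 29) -> median=21.5
Step 9: insert 34 -> lo=[3, 4, 6, 14, 29] (size 5, max 29) hi=[32, 34, 34, 40] (size 4, min 32) -> median=29
Step 10: insert 27 -> lo=[3, 4, 6, 14, 27] (size 5, max 27) hi=[29, 32, 34, 34, 40] (size 5, min 29) -> median=28
Step 11: insert 44 -> lo=[3, 4, 6, 14, 27, 29] (size 6, max 29) hi=[32, 34, 34, 40, 44] (size 5, min 32) -> median=29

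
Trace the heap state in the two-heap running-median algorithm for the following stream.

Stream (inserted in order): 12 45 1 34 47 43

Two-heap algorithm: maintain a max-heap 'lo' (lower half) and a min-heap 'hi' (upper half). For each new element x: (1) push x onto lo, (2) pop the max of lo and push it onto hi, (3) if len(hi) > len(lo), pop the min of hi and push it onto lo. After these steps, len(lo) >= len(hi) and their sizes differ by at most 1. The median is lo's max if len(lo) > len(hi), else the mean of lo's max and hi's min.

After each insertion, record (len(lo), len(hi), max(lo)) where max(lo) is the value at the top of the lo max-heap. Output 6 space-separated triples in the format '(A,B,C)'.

Answer: (1,0,12) (1,1,12) (2,1,12) (2,2,12) (3,2,34) (3,3,34)

Derivation:
Step 1: insert 12 -> lo=[12] hi=[] -> (len(lo)=1, len(hi)=0, max(lo)=12)
Step 2: insert 45 -> lo=[12] hi=[45] -> (len(lo)=1, len(hi)=1, max(lo)=12)
Step 3: insert 1 -> lo=[1, 12] hi=[45] -> (len(lo)=2, len(hi)=1, max(lo)=12)
Step 4: insert 34 -> lo=[1, 12] hi=[34, 45] -> (len(lo)=2, len(hi)=2, max(lo)=12)
Step 5: insert 47 -> lo=[1, 12, 34] hi=[45, 47] -> (len(lo)=3, len(hi)=2, max(lo)=34)
Step 6: insert 43 -> lo=[1, 12, 34] hi=[43, 45, 47] -> (len(lo)=3, len(hi)=3, max(lo)=34)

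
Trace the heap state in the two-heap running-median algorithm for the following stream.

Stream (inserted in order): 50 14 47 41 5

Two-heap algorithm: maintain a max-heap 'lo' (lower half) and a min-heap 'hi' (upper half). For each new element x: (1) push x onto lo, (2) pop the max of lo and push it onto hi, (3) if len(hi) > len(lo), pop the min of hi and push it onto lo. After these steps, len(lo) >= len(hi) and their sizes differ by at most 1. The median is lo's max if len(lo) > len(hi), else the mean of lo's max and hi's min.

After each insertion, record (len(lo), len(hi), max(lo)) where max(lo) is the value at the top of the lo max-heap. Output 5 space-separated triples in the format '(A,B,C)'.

Answer: (1,0,50) (1,1,14) (2,1,47) (2,2,41) (3,2,41)

Derivation:
Step 1: insert 50 -> lo=[50] hi=[] -> (len(lo)=1, len(hi)=0, max(lo)=50)
Step 2: insert 14 -> lo=[14] hi=[50] -> (len(lo)=1, len(hi)=1, max(lo)=14)
Step 3: insert 47 -> lo=[14, 47] hi=[50] -> (len(lo)=2, len(hi)=1, max(lo)=47)
Step 4: insert 41 -> lo=[14, 41] hi=[47, 50] -> (len(lo)=2, len(hi)=2, max(lo)=41)
Step 5: insert 5 -> lo=[5, 14, 41] hi=[47, 50] -> (len(lo)=3, len(hi)=2, max(lo)=41)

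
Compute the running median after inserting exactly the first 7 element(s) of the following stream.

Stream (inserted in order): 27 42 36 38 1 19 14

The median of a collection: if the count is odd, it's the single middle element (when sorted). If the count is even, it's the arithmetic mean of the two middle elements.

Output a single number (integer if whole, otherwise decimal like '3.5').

Answer: 27

Derivation:
Step 1: insert 27 -> lo=[27] (size 1, max 27) hi=[] (size 0) -> median=27
Step 2: insert 42 -> lo=[27] (size 1, max 27) hi=[42] (size 1, min 42) -> median=34.5
Step 3: insert 36 -> lo=[27, 36] (size 2, max 36) hi=[42] (size 1, min 42) -> median=36
Step 4: insert 38 -> lo=[27, 36] (size 2, max 36) hi=[38, 42] (size 2, min 38) -> median=37
Step 5: insert 1 -> lo=[1, 27, 36] (size 3, max 36) hi=[38, 42] (size 2, min 38) -> median=36
Step 6: insert 19 -> lo=[1, 19, 27] (size 3, max 27) hi=[36, 38, 42] (size 3, min 36) -> median=31.5
Step 7: insert 14 -> lo=[1, 14, 19, 27] (size 4, max 27) hi=[36, 38, 42] (size 3, min 36) -> median=27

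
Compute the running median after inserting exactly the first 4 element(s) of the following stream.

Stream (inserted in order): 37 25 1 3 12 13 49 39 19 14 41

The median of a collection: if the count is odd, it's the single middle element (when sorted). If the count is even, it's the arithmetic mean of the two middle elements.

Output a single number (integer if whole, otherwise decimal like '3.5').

Step 1: insert 37 -> lo=[37] (size 1, max 37) hi=[] (size 0) -> median=37
Step 2: insert 25 -> lo=[25] (size 1, max 25) hi=[37] (size 1, min 37) -> median=31
Step 3: insert 1 -> lo=[1, 25] (size 2, max 25) hi=[37] (size 1, min 37) -> median=25
Step 4: insert 3 -> lo=[1, 3] (size 2, max 3) hi=[25, 37] (size 2, min 25) -> median=14

Answer: 14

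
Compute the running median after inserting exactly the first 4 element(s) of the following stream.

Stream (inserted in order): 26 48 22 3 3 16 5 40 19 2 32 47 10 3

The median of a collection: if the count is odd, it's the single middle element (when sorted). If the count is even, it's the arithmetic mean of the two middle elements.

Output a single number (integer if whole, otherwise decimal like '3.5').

Answer: 24

Derivation:
Step 1: insert 26 -> lo=[26] (size 1, max 26) hi=[] (size 0) -> median=26
Step 2: insert 48 -> lo=[26] (size 1, max 26) hi=[48] (size 1, min 48) -> median=37
Step 3: insert 22 -> lo=[22, 26] (size 2, max 26) hi=[48] (size 1, min 48) -> median=26
Step 4: insert 3 -> lo=[3, 22] (size 2, max 22) hi=[26, 48] (size 2, min 26) -> median=24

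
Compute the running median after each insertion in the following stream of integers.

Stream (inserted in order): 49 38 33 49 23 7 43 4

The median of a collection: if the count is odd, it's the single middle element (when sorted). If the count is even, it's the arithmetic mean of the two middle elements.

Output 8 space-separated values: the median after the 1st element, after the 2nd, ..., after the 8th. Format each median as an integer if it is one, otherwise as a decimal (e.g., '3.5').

Step 1: insert 49 -> lo=[49] (size 1, max 49) hi=[] (size 0) -> median=49
Step 2: insert 38 -> lo=[38] (size 1, max 38) hi=[49] (size 1, min 49) -> median=43.5
Step 3: insert 33 -> lo=[33, 38] (size 2, max 38) hi=[49] (size 1, min 49) -> median=38
Step 4: insert 49 -> lo=[33, 38] (size 2, max 38) hi=[49, 49] (size 2, min 49) -> median=43.5
Step 5: insert 23 -> lo=[23, 33, 38] (size 3, max 38) hi=[49, 49] (size 2, min 49) -> median=38
Step 6: insert 7 -> lo=[7, 23, 33] (size 3, max 33) hi=[38, 49, 49] (size 3, min 38) -> median=35.5
Step 7: insert 43 -> lo=[7, 23, 33, 38] (size 4, max 38) hi=[43, 49, 49] (size 3, min 43) -> median=38
Step 8: insert 4 -> lo=[4, 7, 23, 33] (size 4, max 33) hi=[38, 43, 49, 49] (size 4, min 38) -> median=35.5

Answer: 49 43.5 38 43.5 38 35.5 38 35.5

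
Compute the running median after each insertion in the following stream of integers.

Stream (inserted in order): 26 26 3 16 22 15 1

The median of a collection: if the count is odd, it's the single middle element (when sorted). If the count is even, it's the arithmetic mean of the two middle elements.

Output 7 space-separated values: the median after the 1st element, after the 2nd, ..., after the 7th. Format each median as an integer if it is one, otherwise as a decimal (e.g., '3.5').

Answer: 26 26 26 21 22 19 16

Derivation:
Step 1: insert 26 -> lo=[26] (size 1, max 26) hi=[] (size 0) -> median=26
Step 2: insert 26 -> lo=[26] (size 1, max 26) hi=[26] (size 1, min 26) -> median=26
Step 3: insert 3 -> lo=[3, 26] (size 2, max 26) hi=[26] (size 1, min 26) -> median=26
Step 4: insert 16 -> lo=[3, 16] (size 2, max 16) hi=[26, 26] (size 2, min 26) -> median=21
Step 5: insert 22 -> lo=[3, 16, 22] (size 3, max 22) hi=[26, 26] (size 2, min 26) -> median=22
Step 6: insert 15 -> lo=[3, 15, 16] (size 3, max 16) hi=[22, 26, 26] (size 3, min 22) -> median=19
Step 7: insert 1 -> lo=[1, 3, 15, 16] (size 4, max 16) hi=[22, 26, 26] (size 3, min 22) -> median=16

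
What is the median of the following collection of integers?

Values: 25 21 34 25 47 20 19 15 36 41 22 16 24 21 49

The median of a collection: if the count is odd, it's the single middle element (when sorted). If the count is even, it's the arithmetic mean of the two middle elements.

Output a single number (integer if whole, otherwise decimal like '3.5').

Step 1: insert 25 -> lo=[25] (size 1, max 25) hi=[] (size 0) -> median=25
Step 2: insert 21 -> lo=[21] (size 1, max 21) hi=[25] (size 1, min 25) -> median=23
Step 3: insert 34 -> lo=[21, 25] (size 2, max 25) hi=[34] (size 1, min 34) -> median=25
Step 4: insert 25 -> lo=[21, 25] (size 2, max 25) hi=[25, 34] (size 2, min 25) -> median=25
Step 5: insert 47 -> lo=[21, 25, 25] (size 3, max 25) hi=[34, 47] (size 2, min 34) -> median=25
Step 6: insert 20 -> lo=[20, 21, 25] (size 3, max 25) hi=[25, 34, 47] (size 3, min 25) -> median=25
Step 7: insert 19 -> lo=[19, 20, 21, 25] (size 4, max 25) hi=[25, 34, 47] (size 3, min 25) -> median=25
Step 8: insert 15 -> lo=[15, 19, 20, 21] (size 4, max 21) hi=[25, 25, 34, 47] (size 4, min 25) -> median=23
Step 9: insert 36 -> lo=[15, 19, 20, 21, 25] (size 5, max 25) hi=[25, 34, 36, 47] (size 4, min 25) -> median=25
Step 10: insert 41 -> lo=[15, 19, 20, 21, 25] (size 5, max 25) hi=[25, 34, 36, 41, 47] (size 5, min 25) -> median=25
Step 11: insert 22 -> lo=[15, 19, 20, 21, 22, 25] (size 6, max 25) hi=[25, 34, 36, 41, 47] (size 5, min 25) -> median=25
Step 12: insert 16 -> lo=[15, 16, 19, 20, 21, 22] (size 6, max 22) hi=[25, 25, 34, 36, 41, 47] (size 6, min 25) -> median=23.5
Step 13: insert 24 -> lo=[15, 16, 19, 20, 21, 22, 24] (size 7, max 24) hi=[25, 25, 34, 36, 41, 47] (size 6, min 25) -> median=24
Step 14: insert 21 -> lo=[15, 16, 19, 20, 21, 21, 22] (size 7, max 22) hi=[24, 25, 25, 34, 36, 41, 47] (size 7, min 24) -> median=23
Step 15: insert 49 -> lo=[15, 16, 19, 20, 21, 21, 22, 24] (size 8, max 24) hi=[25, 25, 34, 36, 41, 47, 49] (size 7, min 25) -> median=24

Answer: 24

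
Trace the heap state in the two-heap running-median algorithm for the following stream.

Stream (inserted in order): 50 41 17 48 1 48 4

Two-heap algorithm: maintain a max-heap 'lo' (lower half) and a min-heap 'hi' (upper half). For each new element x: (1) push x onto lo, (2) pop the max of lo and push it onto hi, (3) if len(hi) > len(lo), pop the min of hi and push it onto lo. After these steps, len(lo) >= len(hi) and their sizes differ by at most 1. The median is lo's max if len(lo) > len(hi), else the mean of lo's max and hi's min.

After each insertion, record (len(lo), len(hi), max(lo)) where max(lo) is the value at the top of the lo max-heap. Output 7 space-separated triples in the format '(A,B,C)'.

Step 1: insert 50 -> lo=[50] hi=[] -> (len(lo)=1, len(hi)=0, max(lo)=50)
Step 2: insert 41 -> lo=[41] hi=[50] -> (len(lo)=1, len(hi)=1, max(lo)=41)
Step 3: insert 17 -> lo=[17, 41] hi=[50] -> (len(lo)=2, len(hi)=1, max(lo)=41)
Step 4: insert 48 -> lo=[17, 41] hi=[48, 50] -> (len(lo)=2, len(hi)=2, max(lo)=41)
Step 5: insert 1 -> lo=[1, 17, 41] hi=[48, 50] -> (len(lo)=3, len(hi)=2, max(lo)=41)
Step 6: insert 48 -> lo=[1, 17, 41] hi=[48, 48, 50] -> (len(lo)=3, len(hi)=3, max(lo)=41)
Step 7: insert 4 -> lo=[1, 4, 17, 41] hi=[48, 48, 50] -> (len(lo)=4, len(hi)=3, max(lo)=41)

Answer: (1,0,50) (1,1,41) (2,1,41) (2,2,41) (3,2,41) (3,3,41) (4,3,41)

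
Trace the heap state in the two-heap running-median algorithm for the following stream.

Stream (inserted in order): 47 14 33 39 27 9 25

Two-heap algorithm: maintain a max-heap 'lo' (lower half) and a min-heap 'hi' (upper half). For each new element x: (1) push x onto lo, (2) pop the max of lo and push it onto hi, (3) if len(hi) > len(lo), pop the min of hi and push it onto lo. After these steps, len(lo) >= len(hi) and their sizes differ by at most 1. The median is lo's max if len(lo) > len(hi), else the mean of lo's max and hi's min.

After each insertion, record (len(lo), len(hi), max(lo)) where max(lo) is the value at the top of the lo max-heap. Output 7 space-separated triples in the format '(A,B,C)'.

Step 1: insert 47 -> lo=[47] hi=[] -> (len(lo)=1, len(hi)=0, max(lo)=47)
Step 2: insert 14 -> lo=[14] hi=[47] -> (len(lo)=1, len(hi)=1, max(lo)=14)
Step 3: insert 33 -> lo=[14, 33] hi=[47] -> (len(lo)=2, len(hi)=1, max(lo)=33)
Step 4: insert 39 -> lo=[14, 33] hi=[39, 47] -> (len(lo)=2, len(hi)=2, max(lo)=33)
Step 5: insert 27 -> lo=[14, 27, 33] hi=[39, 47] -> (len(lo)=3, len(hi)=2, max(lo)=33)
Step 6: insert 9 -> lo=[9, 14, 27] hi=[33, 39, 47] -> (len(lo)=3, len(hi)=3, max(lo)=27)
Step 7: insert 25 -> lo=[9, 14, 25, 27] hi=[33, 39, 47] -> (len(lo)=4, len(hi)=3, max(lo)=27)

Answer: (1,0,47) (1,1,14) (2,1,33) (2,2,33) (3,2,33) (3,3,27) (4,3,27)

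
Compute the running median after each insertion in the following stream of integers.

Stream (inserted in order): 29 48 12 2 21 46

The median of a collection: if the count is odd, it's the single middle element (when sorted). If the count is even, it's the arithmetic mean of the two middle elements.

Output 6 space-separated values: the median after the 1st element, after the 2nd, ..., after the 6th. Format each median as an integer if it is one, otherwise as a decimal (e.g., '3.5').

Step 1: insert 29 -> lo=[29] (size 1, max 29) hi=[] (size 0) -> median=29
Step 2: insert 48 -> lo=[29] (size 1, max 29) hi=[48] (size 1, min 48) -> median=38.5
Step 3: insert 12 -> lo=[12, 29] (size 2, max 29) hi=[48] (size 1, min 48) -> median=29
Step 4: insert 2 -> lo=[2, 12] (size 2, max 12) hi=[29, 48] (size 2, min 29) -> median=20.5
Step 5: insert 21 -> lo=[2, 12, 21] (size 3, max 21) hi=[29, 48] (size 2, min 29) -> median=21
Step 6: insert 46 -> lo=[2, 12, 21] (size 3, max 21) hi=[29, 46, 48] (size 3, min 29) -> median=25

Answer: 29 38.5 29 20.5 21 25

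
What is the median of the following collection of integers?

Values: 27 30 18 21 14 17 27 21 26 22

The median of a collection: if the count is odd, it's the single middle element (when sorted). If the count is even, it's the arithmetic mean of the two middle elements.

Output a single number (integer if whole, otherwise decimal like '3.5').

Answer: 21.5

Derivation:
Step 1: insert 27 -> lo=[27] (size 1, max 27) hi=[] (size 0) -> median=27
Step 2: insert 30 -> lo=[27] (size 1, max 27) hi=[30] (size 1, min 30) -> median=28.5
Step 3: insert 18 -> lo=[18, 27] (size 2, max 27) hi=[30] (size 1, min 30) -> median=27
Step 4: insert 21 -> lo=[18, 21] (size 2, max 21) hi=[27, 30] (size 2, min 27) -> median=24
Step 5: insert 14 -> lo=[14, 18, 21] (size 3, max 21) hi=[27, 30] (size 2, min 27) -> median=21
Step 6: insert 17 -> lo=[14, 17, 18] (size 3, max 18) hi=[21, 27, 30] (size 3, min 21) -> median=19.5
Step 7: insert 27 -> lo=[14, 17, 18, 21] (size 4, max 21) hi=[27, 27, 30] (size 3, min 27) -> median=21
Step 8: insert 21 -> lo=[14, 17, 18, 21] (size 4, max 21) hi=[21, 27, 27, 30] (size 4, min 21) -> median=21
Step 9: insert 26 -> lo=[14, 17, 18, 21, 21] (size 5, max 21) hi=[26, 27, 27, 30] (size 4, min 26) -> median=21
Step 10: insert 22 -> lo=[14, 17, 18, 21, 21] (size 5, max 21) hi=[22, 26, 27, 27, 30] (size 5, min 22) -> median=21.5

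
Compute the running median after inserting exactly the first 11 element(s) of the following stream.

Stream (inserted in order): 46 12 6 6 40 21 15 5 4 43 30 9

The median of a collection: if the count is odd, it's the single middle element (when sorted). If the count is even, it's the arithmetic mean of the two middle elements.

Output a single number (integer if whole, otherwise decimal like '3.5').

Step 1: insert 46 -> lo=[46] (size 1, max 46) hi=[] (size 0) -> median=46
Step 2: insert 12 -> lo=[12] (size 1, max 12) hi=[46] (size 1, min 46) -> median=29
Step 3: insert 6 -> lo=[6, 12] (size 2, max 12) hi=[46] (size 1, min 46) -> median=12
Step 4: insert 6 -> lo=[6, 6] (size 2, max 6) hi=[12, 46] (size 2, min 12) -> median=9
Step 5: insert 40 -> lo=[6, 6, 12] (size 3, max 12) hi=[40, 46] (size 2, min 40) -> median=12
Step 6: insert 21 -> lo=[6, 6, 12] (size 3, max 12) hi=[21, 40, 46] (size 3, min 21) -> median=16.5
Step 7: insert 15 -> lo=[6, 6, 12, 15] (size 4, max 15) hi=[21, 40, 46] (size 3, min 21) -> median=15
Step 8: insert 5 -> lo=[5, 6, 6, 12] (size 4, max 12) hi=[15, 21, 40, 46] (size 4, min 15) -> median=13.5
Step 9: insert 4 -> lo=[4, 5, 6, 6, 12] (size 5, max 12) hi=[15, 21, 40, 46] (size 4, min 15) -> median=12
Step 10: insert 43 -> lo=[4, 5, 6, 6, 12] (size 5, max 12) hi=[15, 21, 40, 43, 46] (size 5, min 15) -> median=13.5
Step 11: insert 30 -> lo=[4, 5, 6, 6, 12, 15] (size 6, max 15) hi=[21, 30, 40, 43, 46] (size 5, min 21) -> median=15

Answer: 15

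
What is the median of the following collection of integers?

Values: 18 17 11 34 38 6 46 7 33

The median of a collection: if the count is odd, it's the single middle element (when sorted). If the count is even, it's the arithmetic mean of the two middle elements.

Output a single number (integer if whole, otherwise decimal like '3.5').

Answer: 18

Derivation:
Step 1: insert 18 -> lo=[18] (size 1, max 18) hi=[] (size 0) -> median=18
Step 2: insert 17 -> lo=[17] (size 1, max 17) hi=[18] (size 1, min 18) -> median=17.5
Step 3: insert 11 -> lo=[11, 17] (size 2, max 17) hi=[18] (size 1, min 18) -> median=17
Step 4: insert 34 -> lo=[11, 17] (size 2, max 17) hi=[18, 34] (size 2, min 18) -> median=17.5
Step 5: insert 38 -> lo=[11, 17, 18] (size 3, max 18) hi=[34, 38] (size 2, min 34) -> median=18
Step 6: insert 6 -> lo=[6, 11, 17] (size 3, max 17) hi=[18, 34, 38] (size 3, min 18) -> median=17.5
Step 7: insert 46 -> lo=[6, 11, 17, 18] (size 4, max 18) hi=[34, 38, 46] (size 3, min 34) -> median=18
Step 8: insert 7 -> lo=[6, 7, 11, 17] (size 4, max 17) hi=[18, 34, 38, 46] (size 4, min 18) -> median=17.5
Step 9: insert 33 -> lo=[6, 7, 11, 17, 18] (size 5, max 18) hi=[33, 34, 38, 46] (size 4, min 33) -> median=18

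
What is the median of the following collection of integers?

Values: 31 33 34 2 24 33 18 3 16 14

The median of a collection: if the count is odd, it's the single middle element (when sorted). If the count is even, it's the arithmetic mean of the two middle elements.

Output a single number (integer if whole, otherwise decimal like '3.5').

Step 1: insert 31 -> lo=[31] (size 1, max 31) hi=[] (size 0) -> median=31
Step 2: insert 33 -> lo=[31] (size 1, max 31) hi=[33] (size 1, min 33) -> median=32
Step 3: insert 34 -> lo=[31, 33] (size 2, max 33) hi=[34] (size 1, min 34) -> median=33
Step 4: insert 2 -> lo=[2, 31] (size 2, max 31) hi=[33, 34] (size 2, min 33) -> median=32
Step 5: insert 24 -> lo=[2, 24, 31] (size 3, max 31) hi=[33, 34] (size 2, min 33) -> median=31
Step 6: insert 33 -> lo=[2, 24, 31] (size 3, max 31) hi=[33, 33, 34] (size 3, min 33) -> median=32
Step 7: insert 18 -> lo=[2, 18, 24, 31] (size 4, max 31) hi=[33, 33, 34] (size 3, min 33) -> median=31
Step 8: insert 3 -> lo=[2, 3, 18, 24] (size 4, max 24) hi=[31, 33, 33, 34] (size 4, min 31) -> median=27.5
Step 9: insert 16 -> lo=[2, 3, 16, 18, 24] (size 5, max 24) hi=[31, 33, 33, 34] (size 4, min 31) -> median=24
Step 10: insert 14 -> lo=[2, 3, 14, 16, 18] (size 5, max 18) hi=[24, 31, 33, 33, 34] (size 5, min 24) -> median=21

Answer: 21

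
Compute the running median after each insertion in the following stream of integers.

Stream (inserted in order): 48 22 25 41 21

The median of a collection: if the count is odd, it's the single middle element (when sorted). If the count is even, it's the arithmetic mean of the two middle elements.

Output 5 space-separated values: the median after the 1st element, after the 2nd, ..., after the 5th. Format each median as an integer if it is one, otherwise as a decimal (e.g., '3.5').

Answer: 48 35 25 33 25

Derivation:
Step 1: insert 48 -> lo=[48] (size 1, max 48) hi=[] (size 0) -> median=48
Step 2: insert 22 -> lo=[22] (size 1, max 22) hi=[48] (size 1, min 48) -> median=35
Step 3: insert 25 -> lo=[22, 25] (size 2, max 25) hi=[48] (size 1, min 48) -> median=25
Step 4: insert 41 -> lo=[22, 25] (size 2, max 25) hi=[41, 48] (size 2, min 41) -> median=33
Step 5: insert 21 -> lo=[21, 22, 25] (size 3, max 25) hi=[41, 48] (size 2, min 41) -> median=25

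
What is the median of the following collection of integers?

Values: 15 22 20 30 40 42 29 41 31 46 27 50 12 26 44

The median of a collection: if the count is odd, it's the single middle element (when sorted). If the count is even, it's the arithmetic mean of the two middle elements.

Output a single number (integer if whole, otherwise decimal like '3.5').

Answer: 30

Derivation:
Step 1: insert 15 -> lo=[15] (size 1, max 15) hi=[] (size 0) -> median=15
Step 2: insert 22 -> lo=[15] (size 1, max 15) hi=[22] (size 1, min 22) -> median=18.5
Step 3: insert 20 -> lo=[15, 20] (size 2, max 20) hi=[22] (size 1, min 22) -> median=20
Step 4: insert 30 -> lo=[15, 20] (size 2, max 20) hi=[22, 30] (size 2, min 22) -> median=21
Step 5: insert 40 -> lo=[15, 20, 22] (size 3, max 22) hi=[30, 40] (size 2, min 30) -> median=22
Step 6: insert 42 -> lo=[15, 20, 22] (size 3, max 22) hi=[30, 40, 42] (size 3, min 30) -> median=26
Step 7: insert 29 -> lo=[15, 20, 22, 29] (size 4, max 29) hi=[30, 40, 42] (size 3, min 30) -> median=29
Step 8: insert 41 -> lo=[15, 20, 22, 29] (size 4, max 29) hi=[30, 40, 41, 42] (size 4, min 30) -> median=29.5
Step 9: insert 31 -> lo=[15, 20, 22, 29, 30] (size 5, max 30) hi=[31, 40, 41, 42] (size 4, min 31) -> median=30
Step 10: insert 46 -> lo=[15, 20, 22, 29, 30] (size 5, max 30) hi=[31, 40, 41, 42, 46] (size 5, min 31) -> median=30.5
Step 11: insert 27 -> lo=[15, 20, 22, 27, 29, 30] (size 6, max 30) hi=[31, 40, 41, 42, 46] (size 5, min 31) -> median=30
Step 12: insert 50 -> lo=[15, 20, 22, 27, 29, 30] (size 6, max 30) hi=[31, 40, 41, 42, 46, 50] (size 6, min 31) -> median=30.5
Step 13: insert 12 -> lo=[12, 15, 20, 22, 27, 29, 30] (size 7, max 30) hi=[31, 40, 41, 42, 46, 50] (size 6, min 31) -> median=30
Step 14: insert 26 -> lo=[12, 15, 20, 22, 26, 27, 29] (size 7, max 29) hi=[30, 31, 40, 41, 42, 46, 50] (size 7, min 30) -> median=29.5
Step 15: insert 44 -> lo=[12, 15, 20, 22, 26, 27, 29, 30] (size 8, max 30) hi=[31, 40, 41, 42, 44, 46, 50] (size 7, min 31) -> median=30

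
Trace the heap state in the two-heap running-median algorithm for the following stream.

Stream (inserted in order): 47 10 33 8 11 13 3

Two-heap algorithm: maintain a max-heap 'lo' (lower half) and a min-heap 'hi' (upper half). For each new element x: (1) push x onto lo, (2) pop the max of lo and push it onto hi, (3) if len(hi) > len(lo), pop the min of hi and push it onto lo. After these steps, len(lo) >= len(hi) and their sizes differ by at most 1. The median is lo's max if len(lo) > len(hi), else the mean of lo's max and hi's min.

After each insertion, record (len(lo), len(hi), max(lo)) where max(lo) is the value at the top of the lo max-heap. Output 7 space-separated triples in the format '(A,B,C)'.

Step 1: insert 47 -> lo=[47] hi=[] -> (len(lo)=1, len(hi)=0, max(lo)=47)
Step 2: insert 10 -> lo=[10] hi=[47] -> (len(lo)=1, len(hi)=1, max(lo)=10)
Step 3: insert 33 -> lo=[10, 33] hi=[47] -> (len(lo)=2, len(hi)=1, max(lo)=33)
Step 4: insert 8 -> lo=[8, 10] hi=[33, 47] -> (len(lo)=2, len(hi)=2, max(lo)=10)
Step 5: insert 11 -> lo=[8, 10, 11] hi=[33, 47] -> (len(lo)=3, len(hi)=2, max(lo)=11)
Step 6: insert 13 -> lo=[8, 10, 11] hi=[13, 33, 47] -> (len(lo)=3, len(hi)=3, max(lo)=11)
Step 7: insert 3 -> lo=[3, 8, 10, 11] hi=[13, 33, 47] -> (len(lo)=4, len(hi)=3, max(lo)=11)

Answer: (1,0,47) (1,1,10) (2,1,33) (2,2,10) (3,2,11) (3,3,11) (4,3,11)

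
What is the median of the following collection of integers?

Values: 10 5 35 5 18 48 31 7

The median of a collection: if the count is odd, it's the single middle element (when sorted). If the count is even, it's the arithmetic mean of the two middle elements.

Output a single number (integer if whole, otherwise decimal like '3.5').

Answer: 14

Derivation:
Step 1: insert 10 -> lo=[10] (size 1, max 10) hi=[] (size 0) -> median=10
Step 2: insert 5 -> lo=[5] (size 1, max 5) hi=[10] (size 1, min 10) -> median=7.5
Step 3: insert 35 -> lo=[5, 10] (size 2, max 10) hi=[35] (size 1, min 35) -> median=10
Step 4: insert 5 -> lo=[5, 5] (size 2, max 5) hi=[10, 35] (size 2, min 10) -> median=7.5
Step 5: insert 18 -> lo=[5, 5, 10] (size 3, max 10) hi=[18, 35] (size 2, min 18) -> median=10
Step 6: insert 48 -> lo=[5, 5, 10] (size 3, max 10) hi=[18, 35, 48] (size 3, min 18) -> median=14
Step 7: insert 31 -> lo=[5, 5, 10, 18] (size 4, max 18) hi=[31, 35, 48] (size 3, min 31) -> median=18
Step 8: insert 7 -> lo=[5, 5, 7, 10] (size 4, max 10) hi=[18, 31, 35, 48] (size 4, min 18) -> median=14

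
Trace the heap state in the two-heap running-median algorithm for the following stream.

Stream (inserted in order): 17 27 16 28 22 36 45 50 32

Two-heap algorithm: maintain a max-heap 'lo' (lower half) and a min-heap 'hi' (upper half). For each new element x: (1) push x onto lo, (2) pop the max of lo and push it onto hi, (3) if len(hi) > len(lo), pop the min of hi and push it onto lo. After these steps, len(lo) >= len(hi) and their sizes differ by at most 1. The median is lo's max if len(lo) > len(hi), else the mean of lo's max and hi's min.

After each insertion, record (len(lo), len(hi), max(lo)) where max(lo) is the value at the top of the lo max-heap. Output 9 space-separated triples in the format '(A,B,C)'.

Step 1: insert 17 -> lo=[17] hi=[] -> (len(lo)=1, len(hi)=0, max(lo)=17)
Step 2: insert 27 -> lo=[17] hi=[27] -> (len(lo)=1, len(hi)=1, max(lo)=17)
Step 3: insert 16 -> lo=[16, 17] hi=[27] -> (len(lo)=2, len(hi)=1, max(lo)=17)
Step 4: insert 28 -> lo=[16, 17] hi=[27, 28] -> (len(lo)=2, len(hi)=2, max(lo)=17)
Step 5: insert 22 -> lo=[16, 17, 22] hi=[27, 28] -> (len(lo)=3, len(hi)=2, max(lo)=22)
Step 6: insert 36 -> lo=[16, 17, 22] hi=[27, 28, 36] -> (len(lo)=3, len(hi)=3, max(lo)=22)
Step 7: insert 45 -> lo=[16, 17, 22, 27] hi=[28, 36, 45] -> (len(lo)=4, len(hi)=3, max(lo)=27)
Step 8: insert 50 -> lo=[16, 17, 22, 27] hi=[28, 36, 45, 50] -> (len(lo)=4, len(hi)=4, max(lo)=27)
Step 9: insert 32 -> lo=[16, 17, 22, 27, 28] hi=[32, 36, 45, 50] -> (len(lo)=5, len(hi)=4, max(lo)=28)

Answer: (1,0,17) (1,1,17) (2,1,17) (2,2,17) (3,2,22) (3,3,22) (4,3,27) (4,4,27) (5,4,28)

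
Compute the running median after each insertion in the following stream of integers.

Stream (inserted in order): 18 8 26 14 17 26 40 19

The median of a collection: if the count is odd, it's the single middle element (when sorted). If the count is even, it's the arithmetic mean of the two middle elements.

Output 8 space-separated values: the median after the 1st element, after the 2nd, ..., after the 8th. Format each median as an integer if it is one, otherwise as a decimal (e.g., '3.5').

Step 1: insert 18 -> lo=[18] (size 1, max 18) hi=[] (size 0) -> median=18
Step 2: insert 8 -> lo=[8] (size 1, max 8) hi=[18] (size 1, min 18) -> median=13
Step 3: insert 26 -> lo=[8, 18] (size 2, max 18) hi=[26] (size 1, min 26) -> median=18
Step 4: insert 14 -> lo=[8, 14] (size 2, max 14) hi=[18, 26] (size 2, min 18) -> median=16
Step 5: insert 17 -> lo=[8, 14, 17] (size 3, max 17) hi=[18, 26] (size 2, min 18) -> median=17
Step 6: insert 26 -> lo=[8, 14, 17] (size 3, max 17) hi=[18, 26, 26] (size 3, min 18) -> median=17.5
Step 7: insert 40 -> lo=[8, 14, 17, 18] (size 4, max 18) hi=[26, 26, 40] (size 3, min 26) -> median=18
Step 8: insert 19 -> lo=[8, 14, 17, 18] (size 4, max 18) hi=[19, 26, 26, 40] (size 4, min 19) -> median=18.5

Answer: 18 13 18 16 17 17.5 18 18.5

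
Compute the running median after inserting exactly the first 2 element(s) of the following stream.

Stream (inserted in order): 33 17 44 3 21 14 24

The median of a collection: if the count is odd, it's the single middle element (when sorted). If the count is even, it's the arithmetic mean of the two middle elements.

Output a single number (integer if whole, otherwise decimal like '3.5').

Step 1: insert 33 -> lo=[33] (size 1, max 33) hi=[] (size 0) -> median=33
Step 2: insert 17 -> lo=[17] (size 1, max 17) hi=[33] (size 1, min 33) -> median=25

Answer: 25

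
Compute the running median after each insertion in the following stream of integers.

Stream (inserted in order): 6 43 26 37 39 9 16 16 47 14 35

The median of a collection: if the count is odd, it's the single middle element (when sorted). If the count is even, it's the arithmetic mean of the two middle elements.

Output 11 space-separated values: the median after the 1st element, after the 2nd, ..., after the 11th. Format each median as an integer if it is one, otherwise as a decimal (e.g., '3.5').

Answer: 6 24.5 26 31.5 37 31.5 26 21 26 21 26

Derivation:
Step 1: insert 6 -> lo=[6] (size 1, max 6) hi=[] (size 0) -> median=6
Step 2: insert 43 -> lo=[6] (size 1, max 6) hi=[43] (size 1, min 43) -> median=24.5
Step 3: insert 26 -> lo=[6, 26] (size 2, max 26) hi=[43] (size 1, min 43) -> median=26
Step 4: insert 37 -> lo=[6, 26] (size 2, max 26) hi=[37, 43] (size 2, min 37) -> median=31.5
Step 5: insert 39 -> lo=[6, 26, 37] (size 3, max 37) hi=[39, 43] (size 2, min 39) -> median=37
Step 6: insert 9 -> lo=[6, 9, 26] (size 3, max 26) hi=[37, 39, 43] (size 3, min 37) -> median=31.5
Step 7: insert 16 -> lo=[6, 9, 16, 26] (size 4, max 26) hi=[37, 39, 43] (size 3, min 37) -> median=26
Step 8: insert 16 -> lo=[6, 9, 16, 16] (size 4, max 16) hi=[26, 37, 39, 43] (size 4, min 26) -> median=21
Step 9: insert 47 -> lo=[6, 9, 16, 16, 26] (size 5, max 26) hi=[37, 39, 43, 47] (size 4, min 37) -> median=26
Step 10: insert 14 -> lo=[6, 9, 14, 16, 16] (size 5, max 16) hi=[26, 37, 39, 43, 47] (size 5, min 26) -> median=21
Step 11: insert 35 -> lo=[6, 9, 14, 16, 16, 26] (size 6, max 26) hi=[35, 37, 39, 43, 47] (size 5, min 35) -> median=26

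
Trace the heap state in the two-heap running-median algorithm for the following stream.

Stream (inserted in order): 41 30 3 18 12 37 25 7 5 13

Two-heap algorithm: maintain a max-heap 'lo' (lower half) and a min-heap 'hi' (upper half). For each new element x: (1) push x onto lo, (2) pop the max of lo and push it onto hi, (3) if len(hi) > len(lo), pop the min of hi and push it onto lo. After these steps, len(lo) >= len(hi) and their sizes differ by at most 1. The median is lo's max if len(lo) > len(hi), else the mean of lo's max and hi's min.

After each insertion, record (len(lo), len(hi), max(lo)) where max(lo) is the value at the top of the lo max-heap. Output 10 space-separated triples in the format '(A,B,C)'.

Step 1: insert 41 -> lo=[41] hi=[] -> (len(lo)=1, len(hi)=0, max(lo)=41)
Step 2: insert 30 -> lo=[30] hi=[41] -> (len(lo)=1, len(hi)=1, max(lo)=30)
Step 3: insert 3 -> lo=[3, 30] hi=[41] -> (len(lo)=2, len(hi)=1, max(lo)=30)
Step 4: insert 18 -> lo=[3, 18] hi=[30, 41] -> (len(lo)=2, len(hi)=2, max(lo)=18)
Step 5: insert 12 -> lo=[3, 12, 18] hi=[30, 41] -> (len(lo)=3, len(hi)=2, max(lo)=18)
Step 6: insert 37 -> lo=[3, 12, 18] hi=[30, 37, 41] -> (len(lo)=3, len(hi)=3, max(lo)=18)
Step 7: insert 25 -> lo=[3, 12, 18, 25] hi=[30, 37, 41] -> (len(lo)=4, len(hi)=3, max(lo)=25)
Step 8: insert 7 -> lo=[3, 7, 12, 18] hi=[25, 30, 37, 41] -> (len(lo)=4, len(hi)=4, max(lo)=18)
Step 9: insert 5 -> lo=[3, 5, 7, 12, 18] hi=[25, 30, 37, 41] -> (len(lo)=5, len(hi)=4, max(lo)=18)
Step 10: insert 13 -> lo=[3, 5, 7, 12, 13] hi=[18, 25, 30, 37, 41] -> (len(lo)=5, len(hi)=5, max(lo)=13)

Answer: (1,0,41) (1,1,30) (2,1,30) (2,2,18) (3,2,18) (3,3,18) (4,3,25) (4,4,18) (5,4,18) (5,5,13)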